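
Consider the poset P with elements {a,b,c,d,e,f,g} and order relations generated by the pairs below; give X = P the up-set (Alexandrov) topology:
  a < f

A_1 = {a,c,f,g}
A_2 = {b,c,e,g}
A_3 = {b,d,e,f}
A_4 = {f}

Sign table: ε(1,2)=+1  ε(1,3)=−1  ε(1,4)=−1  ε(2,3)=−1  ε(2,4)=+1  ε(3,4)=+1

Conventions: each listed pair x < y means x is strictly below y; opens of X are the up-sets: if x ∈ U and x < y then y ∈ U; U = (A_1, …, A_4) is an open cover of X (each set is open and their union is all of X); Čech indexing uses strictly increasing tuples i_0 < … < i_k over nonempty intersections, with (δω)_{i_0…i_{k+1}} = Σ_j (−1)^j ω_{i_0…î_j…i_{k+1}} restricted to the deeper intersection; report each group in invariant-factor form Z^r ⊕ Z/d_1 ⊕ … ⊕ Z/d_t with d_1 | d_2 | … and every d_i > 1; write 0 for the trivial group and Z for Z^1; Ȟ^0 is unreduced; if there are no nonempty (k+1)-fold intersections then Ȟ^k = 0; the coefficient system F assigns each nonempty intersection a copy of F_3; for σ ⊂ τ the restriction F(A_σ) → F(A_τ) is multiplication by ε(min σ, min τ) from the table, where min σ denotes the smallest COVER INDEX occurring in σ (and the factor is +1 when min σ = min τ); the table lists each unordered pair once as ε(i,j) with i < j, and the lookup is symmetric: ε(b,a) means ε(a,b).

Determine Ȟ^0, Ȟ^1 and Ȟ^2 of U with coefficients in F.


Ȟ^0 = Z/3; Ȟ^1 = Z/3; Ȟ^2 = 0

nonempty overlaps:
  A12={c,g} A13={f} A14={f} A23={b,e} A34={f}
  A134={f}
C dims 4,5,1; δ0: rk_F3 3; δ1: rk_F3 1
degree 0: 4−3−0 = 1 → Ȟ^0 ≅ Z/3
degree 1: 5−1−3 = 1 → Ȟ^1 ≅ Z/3
degree 2: 1−0−1 = 0 → Ȟ^2 ≅ 0


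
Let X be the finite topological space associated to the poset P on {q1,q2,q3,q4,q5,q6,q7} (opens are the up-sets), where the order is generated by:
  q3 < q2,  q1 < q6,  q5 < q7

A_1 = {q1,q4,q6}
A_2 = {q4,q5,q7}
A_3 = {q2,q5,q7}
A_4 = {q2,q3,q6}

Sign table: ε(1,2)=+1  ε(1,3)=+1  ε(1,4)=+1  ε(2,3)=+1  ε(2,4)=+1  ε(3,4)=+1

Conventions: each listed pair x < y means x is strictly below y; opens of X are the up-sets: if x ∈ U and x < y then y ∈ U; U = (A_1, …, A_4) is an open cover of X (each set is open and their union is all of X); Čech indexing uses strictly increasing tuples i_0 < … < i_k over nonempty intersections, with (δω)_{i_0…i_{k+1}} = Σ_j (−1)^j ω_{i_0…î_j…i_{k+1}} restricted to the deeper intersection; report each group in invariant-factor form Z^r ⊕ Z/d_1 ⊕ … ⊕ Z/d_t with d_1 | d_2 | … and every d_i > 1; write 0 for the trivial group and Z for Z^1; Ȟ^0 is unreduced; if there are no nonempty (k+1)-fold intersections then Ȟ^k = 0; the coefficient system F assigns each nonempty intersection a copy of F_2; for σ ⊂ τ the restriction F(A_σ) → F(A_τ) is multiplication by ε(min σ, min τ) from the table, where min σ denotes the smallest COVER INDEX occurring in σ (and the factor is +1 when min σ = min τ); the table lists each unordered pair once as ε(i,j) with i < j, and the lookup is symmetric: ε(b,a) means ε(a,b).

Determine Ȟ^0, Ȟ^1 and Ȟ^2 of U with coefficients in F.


Ȟ^0 ≅ Z/2, Ȟ^1 ≅ Z/2 and Ȟ^2 ≅ 0

intersection data:
  A12={q4} A14={q6} A23={q5,q7} A34={q2}
C dims 4,4; δ0: rk_F2 3
Ȟ^0 = (4 − 3) − 0 = 1, so Ȟ^0 ≅ Z/2
Ȟ^1 = (4 − 0) − 3 = 1, so Ȟ^1 ≅ Z/2
Ȟ^2 = (0 − 0) − 0 = 0, so Ȟ^2 ≅ 0


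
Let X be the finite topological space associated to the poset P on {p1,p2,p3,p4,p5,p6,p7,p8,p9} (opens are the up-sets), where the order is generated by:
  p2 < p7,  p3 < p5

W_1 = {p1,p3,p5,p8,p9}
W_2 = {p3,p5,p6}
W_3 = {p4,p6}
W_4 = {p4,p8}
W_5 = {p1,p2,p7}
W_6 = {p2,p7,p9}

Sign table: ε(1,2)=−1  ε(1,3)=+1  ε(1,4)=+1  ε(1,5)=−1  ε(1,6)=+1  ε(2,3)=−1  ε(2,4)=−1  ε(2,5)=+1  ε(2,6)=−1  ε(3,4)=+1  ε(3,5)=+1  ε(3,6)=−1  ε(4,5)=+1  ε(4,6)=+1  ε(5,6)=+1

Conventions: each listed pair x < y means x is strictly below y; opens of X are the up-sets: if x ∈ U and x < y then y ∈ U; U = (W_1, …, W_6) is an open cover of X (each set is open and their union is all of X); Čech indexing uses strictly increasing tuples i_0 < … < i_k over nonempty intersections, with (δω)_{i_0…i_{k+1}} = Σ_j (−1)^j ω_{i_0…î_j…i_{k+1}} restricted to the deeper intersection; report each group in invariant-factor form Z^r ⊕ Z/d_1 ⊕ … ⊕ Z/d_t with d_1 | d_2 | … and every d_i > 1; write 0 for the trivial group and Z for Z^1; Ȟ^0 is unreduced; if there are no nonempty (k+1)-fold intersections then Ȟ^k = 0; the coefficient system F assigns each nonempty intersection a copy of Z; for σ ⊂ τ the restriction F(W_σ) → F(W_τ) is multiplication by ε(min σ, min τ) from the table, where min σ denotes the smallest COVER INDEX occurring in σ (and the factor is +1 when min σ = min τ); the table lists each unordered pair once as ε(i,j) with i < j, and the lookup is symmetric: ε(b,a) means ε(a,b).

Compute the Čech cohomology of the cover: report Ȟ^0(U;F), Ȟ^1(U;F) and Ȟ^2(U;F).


nonempty intersections:
  W12={p3,p5} W14={p8} W15={p1} W16={p9} W23={p6} W34={p4} W56={p2,p7}
C dims 6,7; δ0: rk 6, SNF 1^5·2
Ȟ^0: (6−6)−0=0 ⇒ 0
Ȟ^1: (7−0)−6=1 plus torsion [2] ⇒ Z ⊕ Z/2
Ȟ^2: (0−0)−0=0 ⇒ 0

Ȟ^0 = 0, Ȟ^1 = Z ⊕ Z/2 and Ȟ^2 = 0


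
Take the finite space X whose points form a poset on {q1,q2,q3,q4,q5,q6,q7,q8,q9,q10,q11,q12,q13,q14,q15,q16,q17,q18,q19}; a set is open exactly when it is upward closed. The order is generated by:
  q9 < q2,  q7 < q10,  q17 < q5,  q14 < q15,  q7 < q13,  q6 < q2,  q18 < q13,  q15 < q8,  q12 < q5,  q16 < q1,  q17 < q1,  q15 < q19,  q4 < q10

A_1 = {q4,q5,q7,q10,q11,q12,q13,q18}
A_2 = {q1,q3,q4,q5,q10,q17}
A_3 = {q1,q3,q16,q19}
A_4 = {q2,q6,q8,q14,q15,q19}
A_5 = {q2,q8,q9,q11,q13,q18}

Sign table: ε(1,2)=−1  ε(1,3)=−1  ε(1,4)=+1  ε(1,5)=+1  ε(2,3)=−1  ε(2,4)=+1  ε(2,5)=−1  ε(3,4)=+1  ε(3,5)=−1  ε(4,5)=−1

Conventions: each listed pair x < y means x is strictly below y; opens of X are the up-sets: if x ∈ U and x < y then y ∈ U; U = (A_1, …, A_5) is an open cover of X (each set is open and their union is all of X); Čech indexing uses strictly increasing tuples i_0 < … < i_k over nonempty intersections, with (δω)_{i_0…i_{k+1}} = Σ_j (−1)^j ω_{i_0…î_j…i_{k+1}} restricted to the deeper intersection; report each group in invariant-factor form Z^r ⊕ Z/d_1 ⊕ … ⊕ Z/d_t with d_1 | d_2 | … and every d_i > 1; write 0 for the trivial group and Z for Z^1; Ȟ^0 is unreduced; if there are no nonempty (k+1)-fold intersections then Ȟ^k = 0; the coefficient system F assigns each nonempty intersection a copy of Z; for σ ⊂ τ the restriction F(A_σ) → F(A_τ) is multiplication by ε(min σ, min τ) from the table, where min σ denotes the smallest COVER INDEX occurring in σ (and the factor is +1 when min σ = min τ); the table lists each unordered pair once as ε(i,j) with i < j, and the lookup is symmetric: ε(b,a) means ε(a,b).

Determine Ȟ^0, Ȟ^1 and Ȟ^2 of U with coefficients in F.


nonempty overlaps:
  A12={q4,q5,q10} A15={q11,q13,q18} A23={q1,q3} A34={q19} A45={q2,q8}
C dims 5,5; δ0: rk 5, SNF 1^4·2
degree 0: 5−5−0 = 0 → Ȟ^0 ≅ 0
degree 1: 5−0−5 = 0 plus torsion [2] → Ȟ^1 ≅ Z/2
degree 2: 0−0−0 = 0 → Ȟ^2 ≅ 0

Ȟ^0(U;F) ≅ 0,  Ȟ^1(U;F) ≅ Z/2,  Ȟ^2(U;F) ≅ 0


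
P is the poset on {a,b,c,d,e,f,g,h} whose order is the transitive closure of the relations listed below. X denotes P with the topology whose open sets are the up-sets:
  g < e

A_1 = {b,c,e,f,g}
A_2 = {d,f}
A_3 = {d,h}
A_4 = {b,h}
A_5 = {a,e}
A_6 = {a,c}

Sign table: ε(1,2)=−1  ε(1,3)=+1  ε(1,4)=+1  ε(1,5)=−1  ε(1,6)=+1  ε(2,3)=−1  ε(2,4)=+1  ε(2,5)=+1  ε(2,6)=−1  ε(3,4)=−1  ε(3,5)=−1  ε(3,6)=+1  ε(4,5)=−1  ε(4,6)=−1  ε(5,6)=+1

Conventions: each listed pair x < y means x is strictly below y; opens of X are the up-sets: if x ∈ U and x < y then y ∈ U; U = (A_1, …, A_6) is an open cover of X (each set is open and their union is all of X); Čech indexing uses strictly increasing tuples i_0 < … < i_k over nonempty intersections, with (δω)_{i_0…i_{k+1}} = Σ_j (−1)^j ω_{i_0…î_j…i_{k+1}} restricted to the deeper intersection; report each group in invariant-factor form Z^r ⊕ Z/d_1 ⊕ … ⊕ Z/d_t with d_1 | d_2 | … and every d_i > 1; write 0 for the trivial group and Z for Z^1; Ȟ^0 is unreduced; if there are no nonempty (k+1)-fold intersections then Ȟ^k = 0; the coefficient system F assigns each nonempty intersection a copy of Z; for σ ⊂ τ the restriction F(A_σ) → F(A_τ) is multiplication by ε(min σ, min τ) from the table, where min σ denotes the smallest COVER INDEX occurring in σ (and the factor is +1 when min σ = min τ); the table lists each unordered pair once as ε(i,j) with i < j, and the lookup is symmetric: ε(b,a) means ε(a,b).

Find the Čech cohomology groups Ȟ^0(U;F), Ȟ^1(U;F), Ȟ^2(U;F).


Ȟ^0 = 0, Ȟ^1 = Z ⊕ Z/2, Ȟ^2 = 0

nonempty overlaps:
  A12={f} A14={b} A15={e} A16={c} A23={d} A34={h} A56={a}
C dims 6,7; δ0: rk 6, SNF 1^5·2
degree 0: 6−6−0 = 0 → Ȟ^0 ≅ 0
degree 1: 7−0−6 = 1 plus torsion [2] → Ȟ^1 ≅ Z ⊕ Z/2
degree 2: 0−0−0 = 0 → Ȟ^2 ≅ 0


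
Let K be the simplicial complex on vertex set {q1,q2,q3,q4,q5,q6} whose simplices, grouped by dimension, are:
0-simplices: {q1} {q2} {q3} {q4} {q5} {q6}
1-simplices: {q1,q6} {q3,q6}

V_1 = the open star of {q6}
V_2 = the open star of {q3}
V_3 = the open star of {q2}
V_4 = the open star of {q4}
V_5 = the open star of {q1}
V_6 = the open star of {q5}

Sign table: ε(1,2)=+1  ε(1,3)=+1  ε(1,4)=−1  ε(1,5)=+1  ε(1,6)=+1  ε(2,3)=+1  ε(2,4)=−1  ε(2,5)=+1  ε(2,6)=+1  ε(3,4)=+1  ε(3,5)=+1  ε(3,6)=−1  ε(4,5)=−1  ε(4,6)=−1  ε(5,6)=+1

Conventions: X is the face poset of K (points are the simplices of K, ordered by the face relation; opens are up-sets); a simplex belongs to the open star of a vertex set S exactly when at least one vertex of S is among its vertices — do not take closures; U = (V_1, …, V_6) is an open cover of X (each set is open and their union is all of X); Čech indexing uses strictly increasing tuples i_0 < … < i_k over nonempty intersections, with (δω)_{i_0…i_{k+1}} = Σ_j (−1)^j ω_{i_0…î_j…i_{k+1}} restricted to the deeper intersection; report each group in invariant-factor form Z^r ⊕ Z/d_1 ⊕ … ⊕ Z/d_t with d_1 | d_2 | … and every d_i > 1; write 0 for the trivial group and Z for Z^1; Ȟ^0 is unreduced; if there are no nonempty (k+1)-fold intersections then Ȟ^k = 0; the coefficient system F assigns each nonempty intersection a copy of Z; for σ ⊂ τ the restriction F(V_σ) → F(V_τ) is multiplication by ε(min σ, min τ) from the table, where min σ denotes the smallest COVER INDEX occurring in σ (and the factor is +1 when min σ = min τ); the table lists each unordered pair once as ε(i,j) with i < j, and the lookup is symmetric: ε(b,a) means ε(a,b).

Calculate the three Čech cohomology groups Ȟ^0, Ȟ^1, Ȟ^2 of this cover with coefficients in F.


nonempty overlaps:
  V1={{q6},{q1,q6},{q3,q6}} V2={{q3},{q3,q6}} V3={{q2}} V4={{q4}} V5={{q1},{q1,q6}} V6={{q5}}
  V12={{q3,q6}} V15={{q1,q6}}
C dims 6,2; δ0: rk 2, SNF 1^2
degree 0: 6−2−0 = 4 → Ȟ^0 ≅ Z^4
degree 1: 2−0−2 = 0 → Ȟ^1 ≅ 0
degree 2: 0−0−0 = 0 → Ȟ^2 ≅ 0

Ȟ^0 = Z^4; Ȟ^1 = 0; Ȟ^2 = 0


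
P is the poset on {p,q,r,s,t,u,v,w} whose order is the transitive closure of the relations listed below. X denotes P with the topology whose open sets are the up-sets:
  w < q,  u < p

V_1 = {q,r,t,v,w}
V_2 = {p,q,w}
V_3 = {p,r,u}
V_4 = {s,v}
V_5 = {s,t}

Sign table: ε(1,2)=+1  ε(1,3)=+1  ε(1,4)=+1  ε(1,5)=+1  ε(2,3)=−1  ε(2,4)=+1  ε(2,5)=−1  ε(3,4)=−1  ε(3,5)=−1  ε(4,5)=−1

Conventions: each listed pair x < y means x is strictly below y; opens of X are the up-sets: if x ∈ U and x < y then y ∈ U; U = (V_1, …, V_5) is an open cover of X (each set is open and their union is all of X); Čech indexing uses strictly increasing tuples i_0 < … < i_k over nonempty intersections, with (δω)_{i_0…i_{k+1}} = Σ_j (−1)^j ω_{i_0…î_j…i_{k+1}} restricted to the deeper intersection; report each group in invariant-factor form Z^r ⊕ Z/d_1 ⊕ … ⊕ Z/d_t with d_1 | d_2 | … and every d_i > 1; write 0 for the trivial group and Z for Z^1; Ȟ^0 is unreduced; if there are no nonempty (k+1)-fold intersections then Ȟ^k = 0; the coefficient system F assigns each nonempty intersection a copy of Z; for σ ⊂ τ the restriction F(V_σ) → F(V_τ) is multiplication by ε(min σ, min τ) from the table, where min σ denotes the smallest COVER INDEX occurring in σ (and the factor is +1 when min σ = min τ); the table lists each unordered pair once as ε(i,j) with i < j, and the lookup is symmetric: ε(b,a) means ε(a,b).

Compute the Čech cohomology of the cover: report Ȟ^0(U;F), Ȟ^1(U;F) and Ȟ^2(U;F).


intersection data:
  V12={q,w} V13={r} V14={v} V15={t} V23={p} V45={s}
C dims 5,6; δ0: rk 5, SNF 1^4·2
Ȟ^0 = (5 − 5) − 0 = 0, so Ȟ^0 ≅ 0
Ȟ^1 = (6 − 0) − 5 = 1 plus torsion [2], so Ȟ^1 ≅ Z ⊕ Z/2
Ȟ^2 = (0 − 0) − 0 = 0, so Ȟ^2 ≅ 0

Ȟ^0 = 0, Ȟ^1 = Z ⊕ Z/2 and Ȟ^2 = 0


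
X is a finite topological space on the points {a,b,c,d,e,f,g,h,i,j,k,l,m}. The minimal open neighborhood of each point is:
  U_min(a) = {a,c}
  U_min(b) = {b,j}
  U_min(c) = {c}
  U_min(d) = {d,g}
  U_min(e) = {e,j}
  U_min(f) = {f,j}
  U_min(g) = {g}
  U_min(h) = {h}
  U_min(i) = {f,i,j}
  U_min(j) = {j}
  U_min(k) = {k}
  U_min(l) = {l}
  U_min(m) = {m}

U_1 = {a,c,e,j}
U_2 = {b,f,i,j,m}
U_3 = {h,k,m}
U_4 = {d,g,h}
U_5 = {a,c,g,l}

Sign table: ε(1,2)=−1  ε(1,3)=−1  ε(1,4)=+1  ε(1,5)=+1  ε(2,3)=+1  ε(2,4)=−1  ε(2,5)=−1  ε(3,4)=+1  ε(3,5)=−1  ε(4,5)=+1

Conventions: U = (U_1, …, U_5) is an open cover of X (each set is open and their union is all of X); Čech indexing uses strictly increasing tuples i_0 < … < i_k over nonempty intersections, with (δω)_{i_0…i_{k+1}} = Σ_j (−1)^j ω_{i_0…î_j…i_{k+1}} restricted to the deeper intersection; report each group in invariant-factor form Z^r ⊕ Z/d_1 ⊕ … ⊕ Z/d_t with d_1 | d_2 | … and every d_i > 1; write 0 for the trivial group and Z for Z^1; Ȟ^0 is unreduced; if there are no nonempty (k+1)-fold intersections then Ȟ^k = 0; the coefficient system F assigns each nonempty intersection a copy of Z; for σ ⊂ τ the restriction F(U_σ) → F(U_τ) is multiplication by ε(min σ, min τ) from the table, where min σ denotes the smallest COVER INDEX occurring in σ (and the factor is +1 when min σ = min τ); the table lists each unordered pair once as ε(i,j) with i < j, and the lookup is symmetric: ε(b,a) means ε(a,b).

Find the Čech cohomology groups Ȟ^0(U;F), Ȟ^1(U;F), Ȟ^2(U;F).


Ȟ^0(U;F) ≅ 0, Ȟ^1(U;F) ≅ Z/2, Ȟ^2(U;F) ≅ 0

nerve of the cover:
  U12={j} U15={a,c} U23={m} U34={h} U45={g}
C dims 5,5; δ0: rk 5, SNF 1^4·2
Ȟ^0 = (5 − 5) − 0 = 0, so Ȟ^0 ≅ 0
Ȟ^1 = (5 − 0) − 5 = 0 plus torsion [2], so Ȟ^1 ≅ Z/2
Ȟ^2 = (0 − 0) − 0 = 0, so Ȟ^2 ≅ 0


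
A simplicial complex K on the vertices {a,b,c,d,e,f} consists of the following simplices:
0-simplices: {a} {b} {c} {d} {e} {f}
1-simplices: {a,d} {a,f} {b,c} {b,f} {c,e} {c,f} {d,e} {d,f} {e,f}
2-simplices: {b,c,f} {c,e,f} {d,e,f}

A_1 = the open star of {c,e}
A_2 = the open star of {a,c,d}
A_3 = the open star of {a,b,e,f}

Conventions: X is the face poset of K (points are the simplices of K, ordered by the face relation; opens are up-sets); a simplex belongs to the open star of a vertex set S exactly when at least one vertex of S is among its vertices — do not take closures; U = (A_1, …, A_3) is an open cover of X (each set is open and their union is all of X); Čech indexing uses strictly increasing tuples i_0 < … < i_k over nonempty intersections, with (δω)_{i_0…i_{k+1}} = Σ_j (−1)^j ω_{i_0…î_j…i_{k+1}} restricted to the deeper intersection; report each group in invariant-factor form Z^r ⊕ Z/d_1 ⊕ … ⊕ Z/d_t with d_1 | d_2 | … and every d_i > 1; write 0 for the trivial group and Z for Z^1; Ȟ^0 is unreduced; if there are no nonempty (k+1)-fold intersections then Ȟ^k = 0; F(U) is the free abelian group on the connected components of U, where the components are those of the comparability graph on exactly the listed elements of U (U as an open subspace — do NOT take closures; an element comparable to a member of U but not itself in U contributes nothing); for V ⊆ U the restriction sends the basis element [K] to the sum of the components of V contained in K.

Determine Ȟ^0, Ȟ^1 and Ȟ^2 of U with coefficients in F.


Ȟ^0(U;F) ≅ Z, Ȟ^1(U;F) ≅ Z and Ȟ^2(U;F) ≅ 0

intersection data:
  A1={{c},{e},{b,c},{c,e},{c,f},{d,e},{e,f},{b,c,f},{c,e,f},{d,e,f}} A2={{a},{c},{d},{a,d},{a,f},{b,c},{c,e},{c,f},{d,e},{d,f},{b,c,f},{c,e,f},{d,e,f}} A3={{a},{b},{e},{f},{a,d},{a,f},{b,c},{b,f},{c,e},{c,f},{d,e},{d,f},{e,f},{b,c,f},{c,e,f},{d,e,f}}
  A12={{c},{b,c},{c,e},{c,f},{d,e},{b,c,f},{c,e,f},{d,e,f}} A13={{e},{b,c},{c,e},{c,f},{d,e},{e,f},{b,c,f},{c,e,f},{d,e,f}} A23={{a},{a,d},{a,f},{b,c},{c,e},{c,f},{d,e},{d,f},{b,c,f},{c,e,f},{d,e,f}}
  A123={{b,c},{c,e},{c,f},{d,e},{b,c,f},{c,e,f},{d,e,f}}
components per intersection:
  A1: {{c},{e},{b,c},{c,e},{c,f},{d,e},{e,f},{b,c,f},{c,e,f},{d,e,f}}
  A2: {{a},{d},{a,d},{a,f},{d,e},{d,f},{d,e,f}} {{c},{b,c},{c,e},{c,f},{b,c,f},{c,e,f}}
  A3: {{a},{b},{e},{f},{a,d},{a,f},{b,c},{b,f},{c,e},{c,f},{d,e},{d,f},{e,f},{b,c,f},{c,e,f},{d,e,f}}
  A12: {{c},{b,c},{c,e},{c,f},{b,c,f},{c,e,f}} {{d,e},{d,e,f}}
  A13: {{e},{b,c},{c,e},{c,f},{d,e},{e,f},{b,c,f},{c,e,f},{d,e,f}}
  A23: {{a},{a,d},{a,f}} {{b,c},{c,e},{c,f},{b,c,f},{c,e,f}} {{d,e},{d,f},{d,e,f}}
  A123: {{b,c},{c,e},{c,f},{b,c,f},{c,e,f}} {{d,e},{d,e,f}}
C dims 4,6,2; δ0: rk 3, SNF 1^3; δ1: rk 2, SNF 1^2
Ȟ^0 = (4 − 3) − 0 = 1, so Ȟ^0 ≅ Z
Ȟ^1 = (6 − 2) − 3 = 1, so Ȟ^1 ≅ Z
Ȟ^2 = (2 − 0) − 2 = 0, so Ȟ^2 ≅ 0


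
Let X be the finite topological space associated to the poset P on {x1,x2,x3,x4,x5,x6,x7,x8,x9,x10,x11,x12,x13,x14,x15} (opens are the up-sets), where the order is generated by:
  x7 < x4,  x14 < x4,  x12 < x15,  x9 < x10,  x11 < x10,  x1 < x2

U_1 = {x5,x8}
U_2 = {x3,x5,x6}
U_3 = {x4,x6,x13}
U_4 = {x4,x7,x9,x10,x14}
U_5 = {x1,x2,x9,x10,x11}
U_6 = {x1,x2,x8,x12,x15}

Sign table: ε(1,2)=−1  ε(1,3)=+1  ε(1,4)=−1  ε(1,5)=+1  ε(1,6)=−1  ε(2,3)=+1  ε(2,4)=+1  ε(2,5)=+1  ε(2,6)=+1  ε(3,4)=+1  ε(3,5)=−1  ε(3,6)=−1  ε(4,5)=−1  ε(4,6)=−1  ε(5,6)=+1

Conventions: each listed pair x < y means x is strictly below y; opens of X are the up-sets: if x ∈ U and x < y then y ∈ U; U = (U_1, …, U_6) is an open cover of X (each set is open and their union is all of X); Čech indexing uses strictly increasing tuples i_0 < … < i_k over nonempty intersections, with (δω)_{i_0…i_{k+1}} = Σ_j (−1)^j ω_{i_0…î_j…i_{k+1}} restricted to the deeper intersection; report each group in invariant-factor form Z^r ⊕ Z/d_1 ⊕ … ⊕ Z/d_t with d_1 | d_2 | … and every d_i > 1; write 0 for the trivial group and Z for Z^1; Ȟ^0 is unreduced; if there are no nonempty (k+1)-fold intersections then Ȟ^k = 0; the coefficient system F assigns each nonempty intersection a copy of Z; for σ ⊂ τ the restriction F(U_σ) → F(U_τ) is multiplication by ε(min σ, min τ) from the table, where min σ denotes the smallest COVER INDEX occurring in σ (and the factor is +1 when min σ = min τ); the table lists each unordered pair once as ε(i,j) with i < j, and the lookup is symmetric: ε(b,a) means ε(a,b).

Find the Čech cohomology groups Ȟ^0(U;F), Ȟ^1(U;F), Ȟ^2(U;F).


Ȟ^0 = 0; Ȟ^1 = Z/2; Ȟ^2 = 0

nerve of the cover:
  U12={x5} U16={x8} U23={x6} U34={x4} U45={x9,x10} U56={x1,x2}
C dims 6,6; δ0: rk 6, SNF 1^5·2
Ȟ^0 = (6 − 6) − 0 = 0, so Ȟ^0 ≅ 0
Ȟ^1 = (6 − 0) − 6 = 0 plus torsion [2], so Ȟ^1 ≅ Z/2
Ȟ^2 = (0 − 0) − 0 = 0, so Ȟ^2 ≅ 0


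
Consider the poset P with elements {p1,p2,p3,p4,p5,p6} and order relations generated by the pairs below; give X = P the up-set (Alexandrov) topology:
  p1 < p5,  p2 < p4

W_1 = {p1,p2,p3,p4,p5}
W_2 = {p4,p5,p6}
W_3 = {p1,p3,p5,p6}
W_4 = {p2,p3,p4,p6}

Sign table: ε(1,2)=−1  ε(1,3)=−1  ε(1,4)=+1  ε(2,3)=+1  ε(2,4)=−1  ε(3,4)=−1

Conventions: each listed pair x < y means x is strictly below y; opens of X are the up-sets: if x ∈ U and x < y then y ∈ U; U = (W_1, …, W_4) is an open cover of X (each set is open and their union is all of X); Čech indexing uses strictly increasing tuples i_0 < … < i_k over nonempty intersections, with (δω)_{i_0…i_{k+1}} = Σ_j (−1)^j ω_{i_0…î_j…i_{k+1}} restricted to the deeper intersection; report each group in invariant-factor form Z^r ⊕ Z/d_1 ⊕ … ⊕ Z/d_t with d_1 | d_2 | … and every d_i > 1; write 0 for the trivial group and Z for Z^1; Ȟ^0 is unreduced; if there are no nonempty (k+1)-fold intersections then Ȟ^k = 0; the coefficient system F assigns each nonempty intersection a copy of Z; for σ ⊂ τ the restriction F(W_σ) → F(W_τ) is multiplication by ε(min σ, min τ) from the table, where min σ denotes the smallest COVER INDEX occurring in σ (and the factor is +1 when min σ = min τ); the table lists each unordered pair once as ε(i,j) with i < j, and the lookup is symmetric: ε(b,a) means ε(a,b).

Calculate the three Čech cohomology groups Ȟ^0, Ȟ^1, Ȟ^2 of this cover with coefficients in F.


Ȟ^0 = Z, Ȟ^1 = 0 and Ȟ^2 = Z

nerve of the cover:
  W12={p4,p5} W13={p1,p3,p5} W14={p2,p3,p4} W23={p5,p6} W24={p4,p6} W34={p3,p6}
  W123={p5} W124={p4} W134={p3} W234={p6}
C dims 4,6,4; δ0: rk 3, SNF 1^3; δ1: rk 3, SNF 1^3
Ȟ^0 = (4 − 3) − 0 = 1, so Ȟ^0 ≅ Z
Ȟ^1 = (6 − 3) − 3 = 0, so Ȟ^1 ≅ 0
Ȟ^2 = (4 − 0) − 3 = 1, so Ȟ^2 ≅ Z


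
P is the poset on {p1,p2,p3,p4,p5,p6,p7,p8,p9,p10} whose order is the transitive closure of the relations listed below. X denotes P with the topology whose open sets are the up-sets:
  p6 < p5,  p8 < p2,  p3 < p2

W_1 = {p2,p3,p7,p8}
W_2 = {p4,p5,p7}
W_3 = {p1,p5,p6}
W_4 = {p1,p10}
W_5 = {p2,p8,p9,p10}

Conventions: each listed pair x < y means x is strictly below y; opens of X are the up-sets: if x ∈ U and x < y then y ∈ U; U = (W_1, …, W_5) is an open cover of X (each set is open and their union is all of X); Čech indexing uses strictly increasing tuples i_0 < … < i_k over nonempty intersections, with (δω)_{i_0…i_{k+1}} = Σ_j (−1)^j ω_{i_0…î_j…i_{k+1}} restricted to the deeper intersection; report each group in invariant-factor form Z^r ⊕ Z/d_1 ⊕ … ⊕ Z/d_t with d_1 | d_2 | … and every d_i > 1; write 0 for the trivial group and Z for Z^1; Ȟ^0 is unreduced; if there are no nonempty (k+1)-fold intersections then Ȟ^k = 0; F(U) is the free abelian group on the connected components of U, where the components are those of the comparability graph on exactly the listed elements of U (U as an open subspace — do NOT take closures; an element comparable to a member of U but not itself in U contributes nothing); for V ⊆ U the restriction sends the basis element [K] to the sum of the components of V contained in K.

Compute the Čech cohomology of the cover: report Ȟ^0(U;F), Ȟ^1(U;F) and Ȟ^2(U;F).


Ȟ^0(U;F) ≅ Z^7; Ȟ^1(U;F) ≅ 0; Ȟ^2(U;F) ≅ 0

nerve simplices:
  W12={p7} W15={p2,p8} W23={p5} W34={p1} W45={p10}
components per intersection:
  W1: {p2,p3,p8} {p7}
  W2: {p4} {p5} {p7}
  W3: {p1} {p5,p6}
  W4: {p1} {p10}
  W5: {p2,p8} {p9} {p10}
  W12: {p7}
  W15: {p2,p8}
  W23: {p5}
  W34: {p1}
  W45: {p10}
C dims 12,5; δ0: rk 5, SNF 1^5
degree 0: 12−5−0 = 7 → Ȟ^0 ≅ Z^7
degree 1: 5−0−5 = 0 → Ȟ^1 ≅ 0
degree 2: 0−0−0 = 0 → Ȟ^2 ≅ 0


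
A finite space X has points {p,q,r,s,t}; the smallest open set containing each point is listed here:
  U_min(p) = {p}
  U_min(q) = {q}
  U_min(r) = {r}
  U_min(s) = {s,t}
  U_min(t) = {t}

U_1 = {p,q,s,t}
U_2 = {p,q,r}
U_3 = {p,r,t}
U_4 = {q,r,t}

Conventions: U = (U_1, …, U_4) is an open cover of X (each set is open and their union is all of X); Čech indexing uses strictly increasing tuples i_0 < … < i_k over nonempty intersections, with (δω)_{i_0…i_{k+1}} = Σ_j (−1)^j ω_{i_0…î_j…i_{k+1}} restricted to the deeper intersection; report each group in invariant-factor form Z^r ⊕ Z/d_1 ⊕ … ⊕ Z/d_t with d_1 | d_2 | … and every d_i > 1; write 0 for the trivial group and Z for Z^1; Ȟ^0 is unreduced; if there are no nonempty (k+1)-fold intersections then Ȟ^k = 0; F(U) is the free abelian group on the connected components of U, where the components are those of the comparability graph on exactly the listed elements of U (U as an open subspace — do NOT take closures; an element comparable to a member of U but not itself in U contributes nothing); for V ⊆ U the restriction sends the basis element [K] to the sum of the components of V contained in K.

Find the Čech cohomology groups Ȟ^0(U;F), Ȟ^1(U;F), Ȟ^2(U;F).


Ȟ^0(U;F) ≅ Z^4,  Ȟ^1(U;F) ≅ 0,  Ȟ^2(U;F) ≅ 0

nerve of the cover:
  U12={p,q} U13={p,t} U14={q,t} U23={p,r} U24={q,r} U34={r,t}
  U123={p} U124={q} U134={t} U234={r}
components per intersection:
  U1: {p} {q} {s,t}
  U2: {p} {q} {r}
  U3: {p} {r} {t}
  U4: {q} {r} {t}
  U12: {p} {q}
  U13: {p} {t}
  U14: {q} {t}
  U23: {p} {r}
  U24: {q} {r}
  U34: {r} {t}
  U123: {p}
  U124: {q}
  U134: {t}
  U234: {r}
C dims 12,12,4; δ0: rk 8, SNF 1^8; δ1: rk 4, SNF 1^4
Ȟ^0 = (12 − 8) − 0 = 4, so Ȟ^0 ≅ Z^4
Ȟ^1 = (12 − 4) − 8 = 0, so Ȟ^1 ≅ 0
Ȟ^2 = (4 − 0) − 4 = 0, so Ȟ^2 ≅ 0


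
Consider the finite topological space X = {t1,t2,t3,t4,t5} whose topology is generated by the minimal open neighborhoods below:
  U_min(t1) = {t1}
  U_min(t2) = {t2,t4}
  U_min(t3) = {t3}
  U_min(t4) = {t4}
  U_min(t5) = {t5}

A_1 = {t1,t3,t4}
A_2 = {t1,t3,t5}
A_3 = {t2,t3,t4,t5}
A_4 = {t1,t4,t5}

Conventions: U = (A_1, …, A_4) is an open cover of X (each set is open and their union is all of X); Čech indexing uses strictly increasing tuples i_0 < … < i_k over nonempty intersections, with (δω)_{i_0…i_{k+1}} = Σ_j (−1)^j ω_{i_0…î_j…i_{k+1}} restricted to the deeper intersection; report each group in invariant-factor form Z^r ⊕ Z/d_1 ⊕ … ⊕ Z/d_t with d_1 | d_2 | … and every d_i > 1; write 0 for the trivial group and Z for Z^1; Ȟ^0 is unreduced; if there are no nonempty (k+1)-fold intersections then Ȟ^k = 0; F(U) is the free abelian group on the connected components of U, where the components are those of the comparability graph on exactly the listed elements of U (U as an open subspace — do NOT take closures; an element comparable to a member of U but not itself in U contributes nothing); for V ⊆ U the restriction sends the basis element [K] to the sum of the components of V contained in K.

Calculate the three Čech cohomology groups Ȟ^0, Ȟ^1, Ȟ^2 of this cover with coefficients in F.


Ȟ^0 ≅ Z^4, Ȟ^1 ≅ 0, Ȟ^2 ≅ 0

intersection data:
  A12={t1,t3} A13={t3,t4} A14={t1,t4} A23={t3,t5} A24={t1,t5} A34={t4,t5}
  A123={t3} A124={t1} A134={t4} A234={t5}
components per intersection:
  A1: {t1} {t3} {t4}
  A2: {t1} {t3} {t5}
  A3: {t2,t4} {t3} {t5}
  A4: {t1} {t4} {t5}
  A12: {t1} {t3}
  A13: {t3} {t4}
  A14: {t1} {t4}
  A23: {t3} {t5}
  A24: {t1} {t5}
  A34: {t4} {t5}
  A123: {t3}
  A124: {t1}
  A134: {t4}
  A234: {t5}
C dims 12,12,4; δ0: rk 8, SNF 1^8; δ1: rk 4, SNF 1^4
Ȟ^0 = (12 − 8) − 0 = 4, so Ȟ^0 ≅ Z^4
Ȟ^1 = (12 − 4) − 8 = 0, so Ȟ^1 ≅ 0
Ȟ^2 = (4 − 0) − 4 = 0, so Ȟ^2 ≅ 0


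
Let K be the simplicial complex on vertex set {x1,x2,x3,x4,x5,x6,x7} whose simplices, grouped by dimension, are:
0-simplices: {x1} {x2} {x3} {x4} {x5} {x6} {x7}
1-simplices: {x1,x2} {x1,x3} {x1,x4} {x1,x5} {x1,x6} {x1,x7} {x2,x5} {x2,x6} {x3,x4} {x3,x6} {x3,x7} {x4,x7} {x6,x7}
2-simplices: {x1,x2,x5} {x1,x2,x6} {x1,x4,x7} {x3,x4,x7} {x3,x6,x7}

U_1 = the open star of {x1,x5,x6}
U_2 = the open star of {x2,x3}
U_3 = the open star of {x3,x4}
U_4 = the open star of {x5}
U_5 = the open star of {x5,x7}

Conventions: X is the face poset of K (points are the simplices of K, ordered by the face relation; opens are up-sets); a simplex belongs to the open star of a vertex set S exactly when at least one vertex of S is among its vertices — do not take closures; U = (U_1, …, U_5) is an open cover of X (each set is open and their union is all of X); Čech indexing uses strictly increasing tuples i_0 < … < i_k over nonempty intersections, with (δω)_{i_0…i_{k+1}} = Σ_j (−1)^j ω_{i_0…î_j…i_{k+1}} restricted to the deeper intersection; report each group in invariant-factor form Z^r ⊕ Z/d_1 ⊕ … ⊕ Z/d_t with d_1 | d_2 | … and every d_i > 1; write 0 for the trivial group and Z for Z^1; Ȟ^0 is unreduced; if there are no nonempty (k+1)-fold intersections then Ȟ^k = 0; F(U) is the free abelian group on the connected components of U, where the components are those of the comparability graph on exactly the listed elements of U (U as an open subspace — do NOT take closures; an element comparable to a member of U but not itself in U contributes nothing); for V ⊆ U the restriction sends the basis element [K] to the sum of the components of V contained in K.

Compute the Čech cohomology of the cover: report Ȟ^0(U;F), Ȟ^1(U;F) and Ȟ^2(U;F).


intersection data:
  U1={{x1},{x5},{x6},{x1,x2},{x1,x3},{x1,x4},{x1,x5},{x1,x6},{x1,x7},{x2,x5},{x2,x6},{x3,x6},{x6,x7},{x1,x2,x5},{x1,x2,x6},{x1,x4,x7},{x3,x6,x7}} U2={{x2},{x3},{x1,x2},{x1,x3},{x2,x5},{x2,x6},{x3,x4},{x3,x6},{x3,x7},{x1,x2,x5},{x1,x2,x6},{x3,x4,x7},{x3,x6,x7}} U3={{x3},{x4},{x1,x3},{x1,x4},{x3,x4},{x3,x6},{x3,x7},{x4,x7},{x1,x4,x7},{x3,x4,x7},{x3,x6,x7}} U4={{x5},{x1,x5},{x2,x5},{x1,x2,x5}} U5={{x5},{x7},{x1,x5},{x1,x7},{x2,x5},{x3,x7},{x4,x7},{x6,x7},{x1,x2,x5},{x1,x4,x7},{x3,x4,x7},{x3,x6,x7}}
  U12={{x1,x2},{x1,x3},{x2,x5},{x2,x6},{x3,x6},{x1,x2,x5},{x1,x2,x6},{x3,x6,x7}} U13={{x1,x3},{x1,x4},{x3,x6},{x1,x4,x7},{x3,x6,x7}} U14={{x5},{x1,x5},{x2,x5},{x1,x2,x5}} U15={{x5},{x1,x5},{x1,x7},{x2,x5},{x6,x7},{x1,x2,x5},{x1,x4,x7},{x3,x6,x7}} U23={{x3},{x1,x3},{x3,x4},{x3,x6},{x3,x7},{x3,x4,x7},{x3,x6,x7}} U24={{x2,x5},{x1,x2,x5}} U25={{x2,x5},{x3,x7},{x1,x2,x5},{x3,x4,x7},{x3,x6,x7}} U35={{x3,x7},{x4,x7},{x1,x4,x7},{x3,x4,x7},{x3,x6,x7}} U45={{x5},{x1,x5},{x2,x5},{x1,x2,x5}}
  U123={{x1,x3},{x3,x6},{x3,x6,x7}} U124={{x2,x5},{x1,x2,x5}} U125={{x2,x5},{x1,x2,x5},{x3,x6,x7}} U135={{x1,x4,x7},{x3,x6,x7}} U145={{x5},{x1,x5},{x2,x5},{x1,x2,x5}} U235={{x3,x7},{x3,x4,x7},{x3,x6,x7}} U245={{x2,x5},{x1,x2,x5}}
  U1235={{x3,x6,x7}} U1245={{x2,x5},{x1,x2,x5}}
components per intersection:
  U1: {{x1},{x5},{x6},{x1,x2},{x1,x3},{x1,x4},{x1,x5},{x1,x6},{x1,x7},{x2,x5},{x2,x6},{x3,x6},{x6,x7},{x1,x2,x5},{x1,x2,x6},{x1,x4,x7},{x3,x6,x7}}
  U2: {{x2},{x1,x2},{x2,x5},{x2,x6},{x1,x2,x5},{x1,x2,x6}} {{x3},{x1,x3},{x3,x4},{x3,x6},{x3,x7},{x3,x4,x7},{x3,x6,x7}}
  U3: {{x3},{x4},{x1,x3},{x1,x4},{x3,x4},{x3,x6},{x3,x7},{x4,x7},{x1,x4,x7},{x3,x4,x7},{x3,x6,x7}}
  U4: {{x5},{x1,x5},{x2,x5},{x1,x2,x5}}
  U5: {{x5},{x1,x5},{x2,x5},{x1,x2,x5}} {{x7},{x1,x7},{x3,x7},{x4,x7},{x6,x7},{x1,x4,x7},{x3,x4,x7},{x3,x6,x7}}
  U12: {{x1,x2},{x2,x5},{x2,x6},{x1,x2,x5},{x1,x2,x6}} {{x1,x3}} {{x3,x6},{x3,x6,x7}}
  U13: {{x1,x3}} {{x1,x4},{x1,x4,x7}} {{x3,x6},{x3,x6,x7}}
  U14: {{x5},{x1,x5},{x2,x5},{x1,x2,x5}}
  U15: {{x5},{x1,x5},{x2,x5},{x1,x2,x5}} {{x1,x7},{x1,x4,x7}} {{x6,x7},{x3,x6,x7}}
  U23: {{x3},{x1,x3},{x3,x4},{x3,x6},{x3,x7},{x3,x4,x7},{x3,x6,x7}}
  U24: {{x2,x5},{x1,x2,x5}}
  U25: {{x2,x5},{x1,x2,x5}} {{x3,x7},{x3,x4,x7},{x3,x6,x7}}
  U35: {{x3,x7},{x4,x7},{x1,x4,x7},{x3,x4,x7},{x3,x6,x7}}
  U45: {{x5},{x1,x5},{x2,x5},{x1,x2,x5}}
  U123: {{x1,x3}} {{x3,x6},{x3,x6,x7}}
  U124: {{x2,x5},{x1,x2,x5}}
  U125: {{x2,x5},{x1,x2,x5}} {{x3,x6,x7}}
  U135: {{x1,x4,x7}} {{x3,x6,x7}}
  U145: {{x5},{x1,x5},{x2,x5},{x1,x2,x5}}
  U235: {{x3,x7},{x3,x4,x7},{x3,x6,x7}}
  U245: {{x2,x5},{x1,x2,x5}}
  U1235: {{x3,x6,x7}}
  U1245: {{x2,x5},{x1,x2,x5}}
C dims 7,16,10,2; δ0: rk 6, SNF 1^6; δ1: rk 8, SNF 1^8; δ2: rk 2, SNF 1^2
Ȟ^0 = (7 − 6) − 0 = 1, so Ȟ^0 ≅ Z
Ȟ^1 = (16 − 8) − 6 = 2, so Ȟ^1 ≅ Z^2
Ȟ^2 = (10 − 2) − 8 = 0, so Ȟ^2 ≅ 0

Ȟ^0 ≅ Z; Ȟ^1 ≅ Z^2; Ȟ^2 ≅ 0


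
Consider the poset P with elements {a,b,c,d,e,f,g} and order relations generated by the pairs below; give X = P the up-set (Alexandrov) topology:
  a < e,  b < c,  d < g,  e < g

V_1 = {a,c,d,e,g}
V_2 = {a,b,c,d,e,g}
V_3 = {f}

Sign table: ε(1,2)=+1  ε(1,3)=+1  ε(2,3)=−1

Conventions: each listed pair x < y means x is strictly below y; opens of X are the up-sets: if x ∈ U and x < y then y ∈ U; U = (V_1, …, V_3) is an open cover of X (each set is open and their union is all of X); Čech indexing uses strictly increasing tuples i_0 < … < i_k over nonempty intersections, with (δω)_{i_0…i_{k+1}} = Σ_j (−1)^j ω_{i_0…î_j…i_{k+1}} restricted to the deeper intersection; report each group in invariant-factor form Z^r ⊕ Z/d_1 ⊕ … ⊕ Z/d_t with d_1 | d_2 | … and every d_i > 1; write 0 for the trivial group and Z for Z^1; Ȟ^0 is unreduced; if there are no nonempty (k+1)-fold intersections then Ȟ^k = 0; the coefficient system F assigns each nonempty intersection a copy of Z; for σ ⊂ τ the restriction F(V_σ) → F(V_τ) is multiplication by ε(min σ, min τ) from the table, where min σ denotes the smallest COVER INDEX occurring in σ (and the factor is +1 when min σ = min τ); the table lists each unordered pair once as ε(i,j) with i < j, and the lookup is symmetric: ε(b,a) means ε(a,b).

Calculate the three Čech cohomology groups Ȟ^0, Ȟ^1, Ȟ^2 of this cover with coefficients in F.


Ȟ^0(U;F) ≅ Z^2, Ȟ^1(U;F) ≅ 0 and Ȟ^2(U;F) ≅ 0

nerve of the cover:
  V12={a,c,d,e,g}
C dims 3,1; δ0: rk 1, SNF 1^1
Ȟ^0 = (3 − 1) − 0 = 2, so Ȟ^0 ≅ Z^2
Ȟ^1 = (1 − 0) − 1 = 0, so Ȟ^1 ≅ 0
Ȟ^2 = (0 − 0) − 0 = 0, so Ȟ^2 ≅ 0


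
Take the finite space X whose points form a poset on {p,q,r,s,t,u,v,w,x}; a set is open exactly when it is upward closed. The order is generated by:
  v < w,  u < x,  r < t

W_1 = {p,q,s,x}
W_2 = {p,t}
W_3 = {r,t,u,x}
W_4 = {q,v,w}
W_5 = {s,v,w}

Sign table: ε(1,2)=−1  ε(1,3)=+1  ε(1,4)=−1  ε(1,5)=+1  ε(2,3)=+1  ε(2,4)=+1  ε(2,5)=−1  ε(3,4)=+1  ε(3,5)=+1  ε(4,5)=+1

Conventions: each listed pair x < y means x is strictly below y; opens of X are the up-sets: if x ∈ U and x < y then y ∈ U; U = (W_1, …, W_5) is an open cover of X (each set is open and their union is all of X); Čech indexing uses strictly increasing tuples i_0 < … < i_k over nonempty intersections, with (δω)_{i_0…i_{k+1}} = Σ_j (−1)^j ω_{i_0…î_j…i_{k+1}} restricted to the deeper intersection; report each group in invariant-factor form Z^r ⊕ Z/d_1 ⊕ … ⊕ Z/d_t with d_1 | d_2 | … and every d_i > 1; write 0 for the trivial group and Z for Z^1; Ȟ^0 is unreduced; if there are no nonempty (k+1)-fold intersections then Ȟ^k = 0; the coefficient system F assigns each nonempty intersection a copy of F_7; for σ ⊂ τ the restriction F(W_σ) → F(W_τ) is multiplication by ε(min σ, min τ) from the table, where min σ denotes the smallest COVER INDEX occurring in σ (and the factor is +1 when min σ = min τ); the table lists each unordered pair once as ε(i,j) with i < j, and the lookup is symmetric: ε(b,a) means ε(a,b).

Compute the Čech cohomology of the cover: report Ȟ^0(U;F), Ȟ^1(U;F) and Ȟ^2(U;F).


Ȟ^0 = 0,  Ȟ^1 = Z/7,  Ȟ^2 = 0

intersection data:
  W12={p} W13={x} W14={q} W15={s} W23={t} W45={v,w}
C dims 5,6; δ0: rk_F7 5
Ȟ^0 = (5 − 5) − 0 = 0, so Ȟ^0 ≅ 0
Ȟ^1 = (6 − 0) − 5 = 1, so Ȟ^1 ≅ Z/7
Ȟ^2 = (0 − 0) − 0 = 0, so Ȟ^2 ≅ 0


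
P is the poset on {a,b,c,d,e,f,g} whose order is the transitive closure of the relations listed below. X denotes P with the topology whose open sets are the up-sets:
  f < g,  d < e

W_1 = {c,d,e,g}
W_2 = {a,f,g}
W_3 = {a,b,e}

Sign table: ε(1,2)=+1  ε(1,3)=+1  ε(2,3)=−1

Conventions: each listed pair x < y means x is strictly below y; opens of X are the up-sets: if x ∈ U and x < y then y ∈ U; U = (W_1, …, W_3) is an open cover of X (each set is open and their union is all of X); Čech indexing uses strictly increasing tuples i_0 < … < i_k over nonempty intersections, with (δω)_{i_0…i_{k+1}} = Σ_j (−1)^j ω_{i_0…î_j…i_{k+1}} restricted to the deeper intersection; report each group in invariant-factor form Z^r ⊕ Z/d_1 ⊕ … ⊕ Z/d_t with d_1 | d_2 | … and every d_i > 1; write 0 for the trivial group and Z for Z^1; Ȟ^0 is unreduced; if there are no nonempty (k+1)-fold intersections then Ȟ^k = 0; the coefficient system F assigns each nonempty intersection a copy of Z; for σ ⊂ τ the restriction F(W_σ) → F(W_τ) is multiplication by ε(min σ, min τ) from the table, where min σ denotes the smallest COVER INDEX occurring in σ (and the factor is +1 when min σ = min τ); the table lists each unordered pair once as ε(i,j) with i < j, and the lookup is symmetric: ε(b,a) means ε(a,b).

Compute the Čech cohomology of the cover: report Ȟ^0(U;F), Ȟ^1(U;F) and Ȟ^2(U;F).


Ȟ^0 = 0, Ȟ^1 = Z/2, Ȟ^2 = 0

intersection data:
  W12={g} W13={e} W23={a}
C dims 3,3; δ0: rk 3, SNF 1^2·2
Ȟ^0 = (3 − 3) − 0 = 0, so Ȟ^0 ≅ 0
Ȟ^1 = (3 − 0) − 3 = 0 plus torsion [2], so Ȟ^1 ≅ Z/2
Ȟ^2 = (0 − 0) − 0 = 0, so Ȟ^2 ≅ 0


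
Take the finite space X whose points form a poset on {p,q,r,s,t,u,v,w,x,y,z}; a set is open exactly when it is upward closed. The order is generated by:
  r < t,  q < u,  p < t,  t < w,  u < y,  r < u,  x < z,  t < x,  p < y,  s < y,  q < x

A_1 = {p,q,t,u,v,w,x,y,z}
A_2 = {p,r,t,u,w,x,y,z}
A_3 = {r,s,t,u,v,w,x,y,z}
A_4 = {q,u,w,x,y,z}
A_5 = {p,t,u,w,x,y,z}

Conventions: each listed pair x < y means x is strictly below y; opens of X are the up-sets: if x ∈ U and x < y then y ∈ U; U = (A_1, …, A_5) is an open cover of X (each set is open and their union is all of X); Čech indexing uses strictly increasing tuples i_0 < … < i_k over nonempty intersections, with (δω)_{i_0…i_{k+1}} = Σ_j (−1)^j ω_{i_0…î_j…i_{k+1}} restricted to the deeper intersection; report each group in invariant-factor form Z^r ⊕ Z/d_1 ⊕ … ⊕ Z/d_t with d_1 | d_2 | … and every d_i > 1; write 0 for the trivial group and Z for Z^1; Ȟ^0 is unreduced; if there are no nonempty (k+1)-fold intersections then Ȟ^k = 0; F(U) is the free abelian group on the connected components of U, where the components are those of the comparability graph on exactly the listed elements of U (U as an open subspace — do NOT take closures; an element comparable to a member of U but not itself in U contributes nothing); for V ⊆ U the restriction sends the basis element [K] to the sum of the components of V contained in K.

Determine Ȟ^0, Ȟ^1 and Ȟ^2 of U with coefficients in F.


nerve simplices:
  A12={p,t,u,w,x,y,z} A13={t,u,v,w,x,y,z} A14={q,u,w,x,y,z} A15={p,t,u,w,x,y,z} A23={r,t,u,w,x,y,z} A24={u,w,x,y,z} A25={p,t,u,w,x,y,z} A34={u,w,x,y,z} A35={t,u,w,x,y,z} A45={u,w,x,y,z}
  A123={t,u,w,x,y,z} A124={u,w,x,y,z} A125={p,t,u,w,x,y,z} A134={u,w,x,y,z} A135={t,u,w,x,y,z} A145={u,w,x,y,z} A234={u,w,x,y,z} A235={t,u,w,x,y,z} A245={u,w,x,y,z} A345={u,w,x,y,z}
  A1234={u,w,x,y,z} A1235={t,u,w,x,y,z} A1245={u,w,x,y,z} A1345={u,w,x,y,z} A2345={u,w,x,y,z}
  A12345={u,w,x,y,z}
components per intersection:
  A1: {p,q,t,u,w,x,y,z} {v}
  A2: {p,r,t,u,w,x,y,z}
  A3: {r,s,t,u,w,x,y,z} {v}
  A4: {q,u,x,y,z} {w}
  A5: {p,t,u,w,x,y,z}
  A12: {p,t,u,w,x,y,z}
  A13: {t,w,x,z} {u,y} {v}
  A14: {q,u,x,y,z} {w}
  A15: {p,t,u,w,x,y,z}
  A23: {r,t,u,w,x,y,z}
  A24: {u,y} {w} {x,z}
  A25: {p,t,u,w,x,y,z}
  A34: {u,y} {w} {x,z}
  A35: {t,w,x,z} {u,y}
  A45: {u,y} {w} {x,z}
  A123: {t,w,x,z} {u,y}
  A124: {u,y} {w} {x,z}
  A125: {p,t,u,w,x,y,z}
  A134: {u,y} {w} {x,z}
  A135: {t,w,x,z} {u,y}
  A145: {u,y} {w} {x,z}
  A234: {u,y} {w} {x,z}
  A235: {t,w,x,z} {u,y}
  A245: {u,y} {w} {x,z}
  A345: {u,y} {w} {x,z}
  A1234: {u,y} {w} {x,z}
  A1235: {t,w,x,z} {u,y}
  A1245: {u,y} {w} {x,z}
  A1345: {u,y} {w} {x,z}
  A2345: {u,y} {w} {x,z}
  A12345: {u,y} {w} {x,z}
C dims 8,20,25,14; δ0: rk 6, SNF 1^6; δ1: rk 14, SNF 1^14; δ2: rk 11, SNF 1^11
degree 0: 8−6−0 = 2 → Ȟ^0 ≅ Z^2
degree 1: 20−14−6 = 0 → Ȟ^1 ≅ 0
degree 2: 25−11−14 = 0 → Ȟ^2 ≅ 0

Ȟ^0 ≅ Z^2,  Ȟ^1 ≅ 0,  Ȟ^2 ≅ 0


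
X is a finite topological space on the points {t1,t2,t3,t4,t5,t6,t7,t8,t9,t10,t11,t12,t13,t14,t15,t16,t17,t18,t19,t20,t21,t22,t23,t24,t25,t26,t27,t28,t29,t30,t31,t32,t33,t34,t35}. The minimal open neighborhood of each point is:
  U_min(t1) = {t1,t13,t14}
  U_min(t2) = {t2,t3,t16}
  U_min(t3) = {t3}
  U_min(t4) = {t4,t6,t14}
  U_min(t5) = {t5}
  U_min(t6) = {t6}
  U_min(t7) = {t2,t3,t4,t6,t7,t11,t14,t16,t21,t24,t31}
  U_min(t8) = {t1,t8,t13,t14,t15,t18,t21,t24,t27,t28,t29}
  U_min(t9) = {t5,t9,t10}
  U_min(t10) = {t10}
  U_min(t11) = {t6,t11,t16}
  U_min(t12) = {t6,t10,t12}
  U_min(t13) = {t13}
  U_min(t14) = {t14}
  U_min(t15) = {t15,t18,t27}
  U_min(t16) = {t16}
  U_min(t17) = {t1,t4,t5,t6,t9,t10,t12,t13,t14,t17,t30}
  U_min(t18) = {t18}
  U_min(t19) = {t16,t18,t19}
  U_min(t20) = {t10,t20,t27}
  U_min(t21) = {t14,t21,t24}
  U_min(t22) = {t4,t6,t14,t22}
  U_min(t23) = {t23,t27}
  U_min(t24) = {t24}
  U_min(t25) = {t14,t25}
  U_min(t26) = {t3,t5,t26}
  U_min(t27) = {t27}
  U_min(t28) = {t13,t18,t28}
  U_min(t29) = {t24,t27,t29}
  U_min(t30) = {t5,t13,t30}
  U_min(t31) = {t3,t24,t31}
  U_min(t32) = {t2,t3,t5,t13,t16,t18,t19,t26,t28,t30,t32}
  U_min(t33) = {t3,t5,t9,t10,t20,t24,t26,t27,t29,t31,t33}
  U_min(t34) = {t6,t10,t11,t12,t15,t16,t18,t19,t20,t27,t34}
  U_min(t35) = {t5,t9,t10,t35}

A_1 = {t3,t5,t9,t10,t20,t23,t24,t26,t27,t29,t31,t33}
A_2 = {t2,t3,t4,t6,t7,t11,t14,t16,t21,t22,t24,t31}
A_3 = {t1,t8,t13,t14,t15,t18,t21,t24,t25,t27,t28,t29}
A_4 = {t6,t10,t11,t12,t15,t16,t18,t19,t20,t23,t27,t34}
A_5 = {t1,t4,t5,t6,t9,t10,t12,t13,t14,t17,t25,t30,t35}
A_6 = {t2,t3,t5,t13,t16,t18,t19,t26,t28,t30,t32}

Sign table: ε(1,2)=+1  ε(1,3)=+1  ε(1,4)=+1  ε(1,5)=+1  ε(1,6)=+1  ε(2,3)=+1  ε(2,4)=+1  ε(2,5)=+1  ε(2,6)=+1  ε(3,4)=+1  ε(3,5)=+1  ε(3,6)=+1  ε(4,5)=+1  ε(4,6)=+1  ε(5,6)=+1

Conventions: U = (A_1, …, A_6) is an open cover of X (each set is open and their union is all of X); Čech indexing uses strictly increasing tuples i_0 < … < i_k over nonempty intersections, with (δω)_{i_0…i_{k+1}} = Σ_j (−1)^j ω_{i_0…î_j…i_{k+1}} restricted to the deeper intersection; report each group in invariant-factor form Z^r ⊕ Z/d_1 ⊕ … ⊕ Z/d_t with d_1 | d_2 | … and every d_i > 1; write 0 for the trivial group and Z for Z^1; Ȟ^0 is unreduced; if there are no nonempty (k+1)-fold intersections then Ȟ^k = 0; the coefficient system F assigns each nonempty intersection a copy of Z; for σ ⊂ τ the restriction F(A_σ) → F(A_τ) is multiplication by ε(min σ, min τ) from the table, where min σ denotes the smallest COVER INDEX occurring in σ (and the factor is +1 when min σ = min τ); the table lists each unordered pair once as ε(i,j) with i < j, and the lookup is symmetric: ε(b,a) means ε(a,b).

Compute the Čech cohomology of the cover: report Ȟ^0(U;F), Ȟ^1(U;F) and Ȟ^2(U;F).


Ȟ^0 ≅ Z, Ȟ^1 ≅ 0, Ȟ^2 ≅ Z/2

nerve of the cover:
  A12={t3,t24,t31} A13={t24,t27,t29} A14={t10,t20,t23,t27} A15={t5,t9,t10} A16={t3,t5,t26} A23={t14,t21,t24} A24={t6,t11,t16} A25={t4,t6,t14} A26={t2,t3,t16} A34={t15,t18,t27} A35={t1,t13,t14,t25} A36={t13,t18,t28} A45={t6,t10,t12} A46={t16,t18,t19} A56={t5,t13,t30}
  A123={t24} A126={t3} A134={t27} A145={t10} A156={t5} A235={t14} A245={t6} A246={t16} A346={t18} A356={t13}
C dims 6,15,10; δ0: rk 5, SNF 1^5; δ1: rk 10, SNF 1^9·2
Ȟ^0 = (6 − 5) − 0 = 1, so Ȟ^0 ≅ Z
Ȟ^1 = (15 − 10) − 5 = 0, so Ȟ^1 ≅ 0
Ȟ^2 = (10 − 0) − 10 = 0 plus torsion [2], so Ȟ^2 ≅ Z/2
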